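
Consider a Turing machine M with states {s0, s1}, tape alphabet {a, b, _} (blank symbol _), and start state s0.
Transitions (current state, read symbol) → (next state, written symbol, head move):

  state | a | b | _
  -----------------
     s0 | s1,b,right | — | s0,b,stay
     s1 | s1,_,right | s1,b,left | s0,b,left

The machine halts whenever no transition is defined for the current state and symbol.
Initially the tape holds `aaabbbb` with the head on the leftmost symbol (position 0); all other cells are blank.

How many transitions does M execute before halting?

s0 | [a]aabbbb   read a → write b, move right, go to s1
s1 | b[a]abbbb   read a → write _, move right, go to s1
s1 | b_[a]bbbb   read a → write _, move right, go to s1
s1 | b__[b]bbb   read b → write b, move left, go to s1
s1 | b_[_]bbbb   read _ → write b, move left, go to s0
s0 | b[_]bbbbb   read _ → write b, move stay, go to s0
s0 | b[b]bbbbb
M halts after 6 transitions.

6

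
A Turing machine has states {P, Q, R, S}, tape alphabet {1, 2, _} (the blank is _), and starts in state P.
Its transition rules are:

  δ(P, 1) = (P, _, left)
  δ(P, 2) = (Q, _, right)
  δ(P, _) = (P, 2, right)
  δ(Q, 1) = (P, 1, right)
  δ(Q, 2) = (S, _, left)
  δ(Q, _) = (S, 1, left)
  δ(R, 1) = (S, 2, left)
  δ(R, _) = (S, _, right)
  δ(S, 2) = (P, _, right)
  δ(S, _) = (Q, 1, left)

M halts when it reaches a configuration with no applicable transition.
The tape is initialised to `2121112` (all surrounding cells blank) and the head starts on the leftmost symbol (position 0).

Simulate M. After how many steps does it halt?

state=P head=0 tape=[2]121112   (P,2)→(Q,_,right)
state=Q head=1 tape=_[1]21112   (Q,1)→(P,1,right)
state=P head=2 tape=_1[2]1112   (P,2)→(Q,_,right)
state=Q head=3 tape=_1_[1]112   (Q,1)→(P,1,right)
state=P head=4 tape=_1_1[1]12   (P,1)→(P,_,left)
state=P head=3 tape=_1_[1]_12   (P,1)→(P,_,left)
state=P head=2 tape=_1[_]__12   (P,_)→(P,2,right)
state=P head=3 tape=_12[_]_12   (P,_)→(P,2,right)
state=P head=4 tape=_122[_]12   (P,_)→(P,2,right)
state=P head=5 tape=_1222[1]2   (P,1)→(P,_,left)
state=P head=4 tape=_122[2]_2   (P,2)→(Q,_,right)
state=Q head=5 tape=_122_[_]2   (Q,_)→(S,1,left)
state=S head=4 tape=_122[_]12   (S,_)→(Q,1,left)
state=Q head=3 tape=_12[2]112   (Q,2)→(S,_,left)
state=S head=2 tape=_1[2]_112   (S,2)→(P,_,right)
state=P head=3 tape=_1_[_]112   (P,_)→(P,2,right)
state=P head=4 tape=_1_2[1]12   (P,1)→(P,_,left)
state=P head=3 tape=_1_[2]_12   (P,2)→(Q,_,right)
state=Q head=4 tape=_1__[_]12   (Q,_)→(S,1,left)
state=S head=3 tape=_1_[_]112   (S,_)→(Q,1,left)
state=Q head=2 tape=_1[_]1112   (Q,_)→(S,1,left)
state=S head=1 tape=_[1]11112
M halts after 21 transitions.

21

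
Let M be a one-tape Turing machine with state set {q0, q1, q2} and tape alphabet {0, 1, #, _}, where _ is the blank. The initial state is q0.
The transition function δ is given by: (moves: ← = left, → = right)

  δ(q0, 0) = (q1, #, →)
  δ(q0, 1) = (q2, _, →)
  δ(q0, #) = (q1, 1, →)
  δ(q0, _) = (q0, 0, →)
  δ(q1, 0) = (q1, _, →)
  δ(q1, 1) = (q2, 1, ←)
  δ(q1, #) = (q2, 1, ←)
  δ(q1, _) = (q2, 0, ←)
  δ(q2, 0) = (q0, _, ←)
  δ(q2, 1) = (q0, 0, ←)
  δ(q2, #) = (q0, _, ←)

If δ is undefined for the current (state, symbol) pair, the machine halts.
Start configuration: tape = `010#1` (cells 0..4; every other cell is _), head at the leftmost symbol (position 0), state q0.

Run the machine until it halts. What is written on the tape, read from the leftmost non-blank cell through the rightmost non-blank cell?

000#_1

q0 | _[0]10#1   read 0 → write #, move →, go to q1
q1 | _#[1]0#1   read 1 → write 1, move ←, go to q2
q2 | _[#]10#1   read # → write _, move ←, go to q0
q0 | [_]_10#1   read _ → write 0, move →, go to q0
q0 | 0[_]10#1   read _ → write 0, move →, go to q0
q0 | 00[1]0#1   read 1 → write _, move →, go to q2
q2 | 00_[0]#1   read 0 → write _, move ←, go to q0
q0 | 00[_]_#1   read _ → write 0, move →, go to q0
q0 | 000[_]#1   read _ → write 0, move →, go to q0
q0 | 0000[#]1   read # → write 1, move →, go to q1
q1 | 00001[1]   read 1 → write 1, move ←, go to q2
q2 | 0000[1]1   read 1 → write 0, move ←, go to q0
q0 | 000[0]01   read 0 → write #, move →, go to q1
q1 | 000#[0]1   read 0 → write _, move →, go to q1
q1 | 000#_[1]   read 1 → write 1, move ←, go to q2
q2 | 000#[_]1
The non-blank tape span at halt is 000#_1.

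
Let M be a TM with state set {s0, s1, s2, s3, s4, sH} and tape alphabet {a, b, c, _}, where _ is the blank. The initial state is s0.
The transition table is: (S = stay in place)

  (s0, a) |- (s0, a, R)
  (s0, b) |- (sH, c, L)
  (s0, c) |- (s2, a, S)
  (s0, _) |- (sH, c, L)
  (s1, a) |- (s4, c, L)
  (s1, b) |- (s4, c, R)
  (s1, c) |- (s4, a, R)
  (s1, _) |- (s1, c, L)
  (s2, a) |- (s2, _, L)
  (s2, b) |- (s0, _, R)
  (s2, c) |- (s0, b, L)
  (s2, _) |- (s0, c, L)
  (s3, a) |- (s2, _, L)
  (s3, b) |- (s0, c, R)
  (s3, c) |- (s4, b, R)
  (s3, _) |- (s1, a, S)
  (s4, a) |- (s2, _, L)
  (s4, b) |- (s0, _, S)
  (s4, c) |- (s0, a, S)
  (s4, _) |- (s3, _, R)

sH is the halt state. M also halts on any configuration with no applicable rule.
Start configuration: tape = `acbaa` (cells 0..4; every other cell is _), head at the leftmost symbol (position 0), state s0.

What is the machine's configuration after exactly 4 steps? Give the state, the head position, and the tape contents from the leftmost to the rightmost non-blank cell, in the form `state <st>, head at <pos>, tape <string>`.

s0 | _[a]cbaa   read a → write a, move R, go to s0
s0 | _a[c]baa   read c → write a, move S, go to s2
s2 | _a[a]baa   read a → write _, move L, go to s2
s2 | _[a]_baa   read a → write _, move L, go to s2
s2 | [_]__baa
After 4 steps: state s2, head at -1, tape baa.

state s2, head at -1, tape baa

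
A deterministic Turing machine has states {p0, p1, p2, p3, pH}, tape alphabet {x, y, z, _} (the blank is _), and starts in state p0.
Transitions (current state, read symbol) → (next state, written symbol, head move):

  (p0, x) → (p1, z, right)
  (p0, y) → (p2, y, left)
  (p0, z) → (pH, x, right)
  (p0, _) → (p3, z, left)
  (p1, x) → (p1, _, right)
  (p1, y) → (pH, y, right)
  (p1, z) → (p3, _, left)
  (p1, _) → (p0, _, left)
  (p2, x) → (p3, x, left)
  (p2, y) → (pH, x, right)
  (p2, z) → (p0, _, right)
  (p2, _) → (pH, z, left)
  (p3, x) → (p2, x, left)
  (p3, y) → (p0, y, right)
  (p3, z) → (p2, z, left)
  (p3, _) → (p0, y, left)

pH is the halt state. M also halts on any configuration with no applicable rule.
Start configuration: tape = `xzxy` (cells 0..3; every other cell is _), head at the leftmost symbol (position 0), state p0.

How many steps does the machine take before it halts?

4

p0 | __[x]zxy   read x → write z, move right, go to p1
p1 | __z[z]xy   read z → write _, move left, go to p3
p3 | __[z]_xy   read z → write z, move left, go to p2
p2 | _[_]z_xy   read _ → write z, move left, go to pH
pH | [_]zz_xy
M halts after 4 transitions.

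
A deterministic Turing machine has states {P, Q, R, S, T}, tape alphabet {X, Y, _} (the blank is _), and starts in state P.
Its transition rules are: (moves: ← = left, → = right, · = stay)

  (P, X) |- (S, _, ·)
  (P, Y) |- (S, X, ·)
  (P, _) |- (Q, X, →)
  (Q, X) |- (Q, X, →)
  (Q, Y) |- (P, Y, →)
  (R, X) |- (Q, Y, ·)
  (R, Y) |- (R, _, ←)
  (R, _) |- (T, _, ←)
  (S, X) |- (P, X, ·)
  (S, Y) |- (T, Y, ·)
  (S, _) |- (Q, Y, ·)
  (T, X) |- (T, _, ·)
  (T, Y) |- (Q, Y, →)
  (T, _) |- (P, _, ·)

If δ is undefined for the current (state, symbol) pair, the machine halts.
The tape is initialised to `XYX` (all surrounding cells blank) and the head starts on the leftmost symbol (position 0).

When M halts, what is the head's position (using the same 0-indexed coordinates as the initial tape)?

P | [X]YX__   read X → write _, move ·, go to S
S | [_]YX__   read _ → write Y, move ·, go to Q
Q | [Y]YX__   read Y → write Y, move →, go to P
P | Y[Y]X__   read Y → write X, move ·, go to S
S | Y[X]X__   read X → write X, move ·, go to P
P | Y[X]X__   read X → write _, move ·, go to S
S | Y[_]X__   read _ → write Y, move ·, go to Q
Q | Y[Y]X__   read Y → write Y, move →, go to P
P | YY[X]__   read X → write _, move ·, go to S
S | YY[_]__   read _ → write Y, move ·, go to Q
Q | YY[Y]__   read Y → write Y, move →, go to P
P | YYY[_]_   read _ → write X, move →, go to Q
Q | YYYX[_]
At halt the head is at cell 4.

4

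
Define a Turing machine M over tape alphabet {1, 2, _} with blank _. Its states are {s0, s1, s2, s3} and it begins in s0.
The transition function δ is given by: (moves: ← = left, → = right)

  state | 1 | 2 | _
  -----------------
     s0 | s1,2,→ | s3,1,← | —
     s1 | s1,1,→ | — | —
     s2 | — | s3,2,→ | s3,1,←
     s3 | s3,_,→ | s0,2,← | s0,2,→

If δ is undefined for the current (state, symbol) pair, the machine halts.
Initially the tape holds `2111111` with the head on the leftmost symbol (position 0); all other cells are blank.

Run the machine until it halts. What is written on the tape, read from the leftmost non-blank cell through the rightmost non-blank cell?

state=s0 head=0 tape=_[2]111111_   (s0,2)→(s3,1,←)
state=s3 head=-1 tape=[_]1111111_   (s3,_)→(s0,2,→)
state=s0 head=0 tape=2[1]111111_   (s0,1)→(s1,2,→)
state=s1 head=1 tape=22[1]11111_   (s1,1)→(s1,1,→)
state=s1 head=2 tape=221[1]1111_   (s1,1)→(s1,1,→)
state=s1 head=3 tape=2211[1]111_   (s1,1)→(s1,1,→)
state=s1 head=4 tape=22111[1]11_   (s1,1)→(s1,1,→)
state=s1 head=5 tape=221111[1]1_   (s1,1)→(s1,1,→)
state=s1 head=6 tape=2211111[1]_   (s1,1)→(s1,1,→)
state=s1 head=7 tape=22111111[_]
The non-blank tape span at halt is 22111111.

22111111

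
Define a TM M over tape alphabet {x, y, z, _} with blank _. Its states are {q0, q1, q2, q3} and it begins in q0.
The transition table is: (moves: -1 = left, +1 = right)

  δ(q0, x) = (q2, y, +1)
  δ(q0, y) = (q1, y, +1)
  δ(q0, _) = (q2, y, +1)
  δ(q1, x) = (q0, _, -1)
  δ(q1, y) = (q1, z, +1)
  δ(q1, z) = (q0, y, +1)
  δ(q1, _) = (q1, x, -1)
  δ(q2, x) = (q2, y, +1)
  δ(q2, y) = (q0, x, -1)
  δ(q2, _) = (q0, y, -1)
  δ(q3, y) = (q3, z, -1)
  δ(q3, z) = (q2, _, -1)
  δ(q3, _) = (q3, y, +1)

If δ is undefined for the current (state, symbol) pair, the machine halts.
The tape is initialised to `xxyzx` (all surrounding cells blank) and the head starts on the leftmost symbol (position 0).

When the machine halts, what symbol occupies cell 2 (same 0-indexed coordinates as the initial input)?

_

state=q0 head=0 tape=[x]xyzx   (q0,x)→(q2,y,+1)
state=q2 head=1 tape=y[x]yzx   (q2,x)→(q2,y,+1)
state=q2 head=2 tape=yy[y]zx   (q2,y)→(q0,x,-1)
state=q0 head=1 tape=y[y]xzx   (q0,y)→(q1,y,+1)
state=q1 head=2 tape=yy[x]zx   (q1,x)→(q0,_,-1)
state=q0 head=1 tape=y[y]_zx   (q0,y)→(q1,y,+1)
state=q1 head=2 tape=yy[_]zx   (q1,_)→(q1,x,-1)
state=q1 head=1 tape=y[y]xzx   (q1,y)→(q1,z,+1)
state=q1 head=2 tape=yz[x]zx   (q1,x)→(q0,_,-1)
state=q0 head=1 tape=y[z]_zx
Cell 2 holds _ when M halts.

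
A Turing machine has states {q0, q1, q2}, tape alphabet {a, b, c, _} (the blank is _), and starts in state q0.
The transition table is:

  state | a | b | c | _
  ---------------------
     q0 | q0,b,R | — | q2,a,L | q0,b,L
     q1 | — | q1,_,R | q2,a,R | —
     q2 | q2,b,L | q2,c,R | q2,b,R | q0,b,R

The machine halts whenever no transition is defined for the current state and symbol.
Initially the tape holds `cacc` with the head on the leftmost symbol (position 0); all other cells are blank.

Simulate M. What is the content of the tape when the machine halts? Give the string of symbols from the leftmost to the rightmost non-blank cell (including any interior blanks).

bbbcbbb

q0 | _[c]acc__   read c → write a, move L, go to q2
q2 | [_]aacc__   read _ → write b, move R, go to q0
q0 | b[a]acc__   read a → write b, move R, go to q0
q0 | bb[a]cc__   read a → write b, move R, go to q0
q0 | bbb[c]c__   read c → write a, move L, go to q2
q2 | bb[b]ac__   read b → write c, move R, go to q2
q2 | bbc[a]c__   read a → write b, move L, go to q2
q2 | bb[c]bc__   read c → write b, move R, go to q2
q2 | bbb[b]c__   read b → write c, move R, go to q2
q2 | bbbc[c]__   read c → write b, move R, go to q2
q2 | bbbcb[_]_   read _ → write b, move R, go to q0
q0 | bbbcbb[_]   read _ → write b, move L, go to q0
q0 | bbbcb[b]b
The non-blank tape span at halt is bbbcbbb.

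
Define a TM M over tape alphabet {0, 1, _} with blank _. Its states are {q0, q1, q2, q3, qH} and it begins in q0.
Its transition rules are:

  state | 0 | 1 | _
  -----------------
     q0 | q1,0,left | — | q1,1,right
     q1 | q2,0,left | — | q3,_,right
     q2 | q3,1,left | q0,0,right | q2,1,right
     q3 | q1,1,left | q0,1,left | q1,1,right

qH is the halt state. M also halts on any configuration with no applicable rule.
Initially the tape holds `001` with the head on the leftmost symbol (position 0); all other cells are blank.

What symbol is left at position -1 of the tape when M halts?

state=q0 head=0 tape=_[0]01   (q0,0)→(q1,0,left)
state=q1 head=-1 tape=[_]001   (q1,_)→(q3,_,right)
state=q3 head=0 tape=_[0]01   (q3,0)→(q1,1,left)
state=q1 head=-1 tape=[_]101   (q1,_)→(q3,_,right)
state=q3 head=0 tape=_[1]01   (q3,1)→(q0,1,left)
state=q0 head=-1 tape=[_]101   (q0,_)→(q1,1,right)
state=q1 head=0 tape=1[1]01
Cell -1 holds 1 when M halts.

1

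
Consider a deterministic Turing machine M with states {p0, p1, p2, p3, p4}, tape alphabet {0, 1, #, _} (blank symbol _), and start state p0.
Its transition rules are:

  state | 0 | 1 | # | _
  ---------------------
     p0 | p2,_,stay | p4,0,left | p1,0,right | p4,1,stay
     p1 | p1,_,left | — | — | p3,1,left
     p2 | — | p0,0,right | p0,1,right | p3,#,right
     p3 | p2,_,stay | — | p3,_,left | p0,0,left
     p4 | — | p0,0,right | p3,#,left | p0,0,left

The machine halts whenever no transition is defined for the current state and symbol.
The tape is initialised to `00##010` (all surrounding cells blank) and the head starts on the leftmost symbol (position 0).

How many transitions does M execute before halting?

23

state=p0 head=0 tape=_____[0]0##010   (p0,0)→(p2,_,stay)
state=p2 head=0 tape=_____[_]0##010   (p2,_)→(p3,#,right)
state=p3 head=1 tape=_____#[0]##010   (p3,0)→(p2,_,stay)
state=p2 head=1 tape=_____#[_]##010   (p2,_)→(p3,#,right)
state=p3 head=2 tape=_____##[#]#010   (p3,#)→(p3,_,left)
state=p3 head=1 tape=_____#[#]_#010   (p3,#)→(p3,_,left)
state=p3 head=0 tape=_____[#]__#010   (p3,#)→(p3,_,left)
state=p3 head=-1 tape=____[_]___#010   (p3,_)→(p0,0,left)
state=p0 head=-2 tape=___[_]0___#010   (p0,_)→(p4,1,stay)
state=p4 head=-2 tape=___[1]0___#010   (p4,1)→(p0,0,right)
state=p0 head=-1 tape=___0[0]___#010   (p0,0)→(p2,_,stay)
state=p2 head=-1 tape=___0[_]___#010   (p2,_)→(p3,#,right)
state=p3 head=0 tape=___0#[_]__#010   (p3,_)→(p0,0,left)
state=p0 head=-1 tape=___0[#]0__#010   (p0,#)→(p1,0,right)
state=p1 head=0 tape=___00[0]__#010   (p1,0)→(p1,_,left)
state=p1 head=-1 tape=___0[0]___#010   (p1,0)→(p1,_,left)
state=p1 head=-2 tape=___[0]____#010   (p1,0)→(p1,_,left)
state=p1 head=-3 tape=__[_]_____#010   (p1,_)→(p3,1,left)
state=p3 head=-4 tape=_[_]1_____#010   (p3,_)→(p0,0,left)
state=p0 head=-5 tape=[_]01_____#010   (p0,_)→(p4,1,stay)
state=p4 head=-5 tape=[1]01_____#010   (p4,1)→(p0,0,right)
state=p0 head=-4 tape=0[0]1_____#010   (p0,0)→(p2,_,stay)
state=p2 head=-4 tape=0[_]1_____#010   (p2,_)→(p3,#,right)
state=p3 head=-3 tape=0#[1]_____#010
M halts after 23 transitions.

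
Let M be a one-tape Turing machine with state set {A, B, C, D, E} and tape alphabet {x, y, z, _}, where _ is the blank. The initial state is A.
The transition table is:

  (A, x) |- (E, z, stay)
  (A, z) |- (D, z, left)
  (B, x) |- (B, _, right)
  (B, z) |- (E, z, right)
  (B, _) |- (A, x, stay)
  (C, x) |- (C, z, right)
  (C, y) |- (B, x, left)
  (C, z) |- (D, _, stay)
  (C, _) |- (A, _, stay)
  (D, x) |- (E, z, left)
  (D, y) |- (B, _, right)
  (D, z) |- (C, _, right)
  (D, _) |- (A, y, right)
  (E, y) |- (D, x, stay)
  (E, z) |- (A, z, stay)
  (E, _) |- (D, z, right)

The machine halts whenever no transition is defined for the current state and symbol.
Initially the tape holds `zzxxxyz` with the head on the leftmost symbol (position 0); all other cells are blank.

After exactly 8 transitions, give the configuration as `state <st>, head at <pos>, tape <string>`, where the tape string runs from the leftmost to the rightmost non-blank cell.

state=A head=0 tape=_[z]zxxxyz   (A,z)→(D,z,left)
state=D head=-1 tape=[_]zzxxxyz   (D,_)→(A,y,right)
state=A head=0 tape=y[z]zxxxyz   (A,z)→(D,z,left)
state=D head=-1 tape=[y]zzxxxyz   (D,y)→(B,_,right)
state=B head=0 tape=_[z]zxxxyz   (B,z)→(E,z,right)
state=E head=1 tape=_z[z]xxxyz   (E,z)→(A,z,stay)
state=A head=1 tape=_z[z]xxxyz   (A,z)→(D,z,left)
state=D head=0 tape=_[z]zxxxyz   (D,z)→(C,_,right)
state=C head=1 tape=__[z]xxxyz
After 8 steps: state C, head at 1, tape zxxxyz.

state C, head at 1, tape zxxxyz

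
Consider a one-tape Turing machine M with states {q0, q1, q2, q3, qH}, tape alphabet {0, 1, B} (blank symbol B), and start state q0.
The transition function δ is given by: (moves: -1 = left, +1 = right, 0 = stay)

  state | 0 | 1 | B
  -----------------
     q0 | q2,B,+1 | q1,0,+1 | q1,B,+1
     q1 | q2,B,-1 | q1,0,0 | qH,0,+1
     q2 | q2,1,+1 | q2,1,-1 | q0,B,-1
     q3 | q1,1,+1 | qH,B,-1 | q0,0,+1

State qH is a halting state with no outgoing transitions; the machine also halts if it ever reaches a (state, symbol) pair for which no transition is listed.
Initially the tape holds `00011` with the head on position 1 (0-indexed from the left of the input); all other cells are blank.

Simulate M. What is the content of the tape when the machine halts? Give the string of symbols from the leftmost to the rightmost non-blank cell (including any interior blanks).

q0 | 0[0]011   read 0 → write B, move +1, go to q2
q2 | 0B[0]11   read 0 → write 1, move +1, go to q2
q2 | 0B1[1]1   read 1 → write 1, move -1, go to q2
q2 | 0B[1]11   read 1 → write 1, move -1, go to q2
q2 | 0[B]111   read B → write B, move -1, go to q0
q0 | [0]B111   read 0 → write B, move +1, go to q2
q2 | B[B]111   read B → write B, move -1, go to q0
q0 | [B]B111   read B → write B, move +1, go to q1
q1 | B[B]111   read B → write 0, move +1, go to qH
qH | B0[1]11
The non-blank tape span at halt is 0111.

0111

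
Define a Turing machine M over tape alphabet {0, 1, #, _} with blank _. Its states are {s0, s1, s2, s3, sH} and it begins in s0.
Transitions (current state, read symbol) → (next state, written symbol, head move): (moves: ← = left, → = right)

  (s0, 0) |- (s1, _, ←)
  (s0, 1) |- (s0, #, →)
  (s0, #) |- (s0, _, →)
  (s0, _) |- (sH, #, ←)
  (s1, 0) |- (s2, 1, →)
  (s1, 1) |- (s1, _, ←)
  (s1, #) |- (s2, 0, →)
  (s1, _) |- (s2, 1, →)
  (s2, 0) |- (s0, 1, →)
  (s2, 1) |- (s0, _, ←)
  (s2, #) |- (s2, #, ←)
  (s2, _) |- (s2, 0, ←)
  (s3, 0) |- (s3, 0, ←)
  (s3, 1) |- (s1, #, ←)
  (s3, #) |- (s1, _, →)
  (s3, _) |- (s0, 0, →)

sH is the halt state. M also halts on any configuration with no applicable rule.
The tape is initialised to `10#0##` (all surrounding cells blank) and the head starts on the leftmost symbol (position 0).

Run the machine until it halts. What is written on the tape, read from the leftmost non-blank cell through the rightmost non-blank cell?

#_0_#0##

s0 | ___[1]0#0##   read 1 → write #, move →, go to s0
s0 | ___#[0]#0##   read 0 → write _, move ←, go to s1
s1 | ___[#]_#0##   read # → write 0, move →, go to s2
s2 | ___0[_]#0##   read _ → write 0, move ←, go to s2
s2 | ___[0]0#0##   read 0 → write 1, move →, go to s0
s0 | ___1[0]#0##   read 0 → write _, move ←, go to s1
s1 | ___[1]_#0##   read 1 → write _, move ←, go to s1
s1 | __[_]__#0##   read _ → write 1, move →, go to s2
s2 | __1[_]_#0##   read _ → write 0, move ←, go to s2
s2 | __[1]0_#0##   read 1 → write _, move ←, go to s0
s0 | _[_]_0_#0##   read _ → write #, move ←, go to sH
sH | [_]#_0_#0##
The non-blank tape span at halt is #_0_#0##.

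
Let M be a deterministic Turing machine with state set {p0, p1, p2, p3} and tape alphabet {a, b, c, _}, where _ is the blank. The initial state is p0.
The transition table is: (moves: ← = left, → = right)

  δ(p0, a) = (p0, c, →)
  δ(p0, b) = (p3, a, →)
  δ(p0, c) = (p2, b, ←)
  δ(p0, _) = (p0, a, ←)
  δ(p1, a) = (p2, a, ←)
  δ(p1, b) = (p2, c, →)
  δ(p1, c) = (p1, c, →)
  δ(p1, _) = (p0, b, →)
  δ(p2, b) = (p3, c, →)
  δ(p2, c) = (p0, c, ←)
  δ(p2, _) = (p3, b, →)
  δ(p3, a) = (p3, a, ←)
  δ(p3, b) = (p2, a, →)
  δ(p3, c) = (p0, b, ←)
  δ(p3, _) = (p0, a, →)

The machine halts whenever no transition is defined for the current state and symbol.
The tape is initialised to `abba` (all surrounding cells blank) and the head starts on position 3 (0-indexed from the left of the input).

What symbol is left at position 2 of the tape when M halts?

c

p0 | abb[a]_   read a → write c, move →, go to p0
p0 | abbc[_]   read _ → write a, move ←, go to p0
p0 | abb[c]a   read c → write b, move ←, go to p2
p2 | ab[b]ba   read b → write c, move →, go to p3
p3 | abc[b]a   read b → write a, move →, go to p2
p2 | abca[a]
Cell 2 holds c when M halts.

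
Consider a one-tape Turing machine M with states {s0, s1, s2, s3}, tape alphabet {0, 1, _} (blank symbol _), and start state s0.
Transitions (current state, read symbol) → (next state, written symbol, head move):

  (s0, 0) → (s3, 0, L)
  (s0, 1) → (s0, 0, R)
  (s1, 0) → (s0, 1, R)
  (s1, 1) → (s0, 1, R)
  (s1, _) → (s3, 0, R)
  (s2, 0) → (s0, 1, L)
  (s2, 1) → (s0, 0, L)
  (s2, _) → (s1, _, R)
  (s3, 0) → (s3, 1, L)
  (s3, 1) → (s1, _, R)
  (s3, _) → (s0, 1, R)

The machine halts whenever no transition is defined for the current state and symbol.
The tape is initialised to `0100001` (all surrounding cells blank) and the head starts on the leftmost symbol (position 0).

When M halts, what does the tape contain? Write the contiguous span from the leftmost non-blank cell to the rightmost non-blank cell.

10

state=s0 head=0 tape=_[0]100001_   (s0,0)→(s3,0,L)
state=s3 head=-1 tape=[_]0100001_   (s3,_)→(s0,1,R)
state=s0 head=0 tape=1[0]100001_   (s0,0)→(s3,0,L)
state=s3 head=-1 tape=[1]0100001_   (s3,1)→(s1,_,R)
state=s1 head=0 tape=_[0]100001_   (s1,0)→(s0,1,R)
state=s0 head=1 tape=_1[1]00001_   (s0,1)→(s0,0,R)
state=s0 head=2 tape=_10[0]0001_   (s0,0)→(s3,0,L)
state=s3 head=1 tape=_1[0]00001_   (s3,0)→(s3,1,L)
state=s3 head=0 tape=_[1]100001_   (s3,1)→(s1,_,R)
state=s1 head=1 tape=__[1]00001_   (s1,1)→(s0,1,R)
state=s0 head=2 tape=__1[0]0001_   (s0,0)→(s3,0,L)
state=s3 head=1 tape=__[1]00001_   (s3,1)→(s1,_,R)
state=s1 head=2 tape=___[0]0001_   (s1,0)→(s0,1,R)
state=s0 head=3 tape=___1[0]001_   (s0,0)→(s3,0,L)
state=s3 head=2 tape=___[1]0001_   (s3,1)→(s1,_,R)
state=s1 head=3 tape=____[0]001_   (s1,0)→(s0,1,R)
state=s0 head=4 tape=____1[0]01_   (s0,0)→(s3,0,L)
state=s3 head=3 tape=____[1]001_   (s3,1)→(s1,_,R)
state=s1 head=4 tape=_____[0]01_   (s1,0)→(s0,1,R)
state=s0 head=5 tape=_____1[0]1_   (s0,0)→(s3,0,L)
state=s3 head=4 tape=_____[1]01_   (s3,1)→(s1,_,R)
state=s1 head=5 tape=______[0]1_   (s1,0)→(s0,1,R)
state=s0 head=6 tape=______1[1]_   (s0,1)→(s0,0,R)
state=s0 head=7 tape=______10[_]
The non-blank tape span at halt is 10.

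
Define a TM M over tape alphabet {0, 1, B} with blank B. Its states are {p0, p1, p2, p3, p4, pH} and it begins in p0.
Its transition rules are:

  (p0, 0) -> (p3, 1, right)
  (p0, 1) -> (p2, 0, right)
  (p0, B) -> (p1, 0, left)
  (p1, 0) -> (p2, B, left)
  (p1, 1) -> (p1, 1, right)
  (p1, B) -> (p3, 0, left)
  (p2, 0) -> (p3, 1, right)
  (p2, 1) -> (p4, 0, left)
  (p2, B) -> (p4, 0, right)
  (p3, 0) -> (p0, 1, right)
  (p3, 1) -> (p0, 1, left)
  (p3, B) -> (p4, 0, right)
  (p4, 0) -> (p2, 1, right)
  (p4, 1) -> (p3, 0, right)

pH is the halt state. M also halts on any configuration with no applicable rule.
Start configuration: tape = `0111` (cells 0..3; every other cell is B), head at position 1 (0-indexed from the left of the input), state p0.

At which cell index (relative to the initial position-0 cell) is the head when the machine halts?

p0 | 0[1]11BB   read 1 → write 0, move right, go to p2
p2 | 00[1]1BB   read 1 → write 0, move left, go to p4
p4 | 0[0]01BB   read 0 → write 1, move right, go to p2
p2 | 01[0]1BB   read 0 → write 1, move right, go to p3
p3 | 011[1]BB   read 1 → write 1, move left, go to p0
p0 | 01[1]1BB   read 1 → write 0, move right, go to p2
p2 | 010[1]BB   read 1 → write 0, move left, go to p4
p4 | 01[0]0BB   read 0 → write 1, move right, go to p2
p2 | 011[0]BB   read 0 → write 1, move right, go to p3
p3 | 0111[B]B   read B → write 0, move right, go to p4
p4 | 01110[B]
At halt the head is at cell 5.

5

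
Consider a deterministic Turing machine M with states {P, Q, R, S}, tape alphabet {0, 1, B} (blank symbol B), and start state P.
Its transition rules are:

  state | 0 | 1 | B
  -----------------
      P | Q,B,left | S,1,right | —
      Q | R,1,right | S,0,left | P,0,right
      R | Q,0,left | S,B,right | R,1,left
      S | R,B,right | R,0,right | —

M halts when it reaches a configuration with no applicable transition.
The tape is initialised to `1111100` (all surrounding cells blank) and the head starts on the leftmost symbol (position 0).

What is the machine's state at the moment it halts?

S

state=P head=0 tape=[1]111100BB   (P,1)→(S,1,right)
state=S head=1 tape=1[1]11100BB   (S,1)→(R,0,right)
state=R head=2 tape=10[1]1100BB   (R,1)→(S,B,right)
state=S head=3 tape=10B[1]100BB   (S,1)→(R,0,right)
state=R head=4 tape=10B0[1]00BB   (R,1)→(S,B,right)
state=S head=5 tape=10B0B[0]0BB   (S,0)→(R,B,right)
state=R head=6 tape=10B0BB[0]BB   (R,0)→(Q,0,left)
state=Q head=5 tape=10B0B[B]0BB   (Q,B)→(P,0,right)
state=P head=6 tape=10B0B0[0]BB   (P,0)→(Q,B,left)
state=Q head=5 tape=10B0B[0]BBB   (Q,0)→(R,1,right)
state=R head=6 tape=10B0B1[B]BB   (R,B)→(R,1,left)
state=R head=5 tape=10B0B[1]1BB   (R,1)→(S,B,right)
state=S head=6 tape=10B0BB[1]BB   (S,1)→(R,0,right)
state=R head=7 tape=10B0BB0[B]B   (R,B)→(R,1,left)
state=R head=6 tape=10B0BB[0]1B   (R,0)→(Q,0,left)
state=Q head=5 tape=10B0B[B]01B   (Q,B)→(P,0,right)
state=P head=6 tape=10B0B0[0]1B   (P,0)→(Q,B,left)
state=Q head=5 tape=10B0B[0]B1B   (Q,0)→(R,1,right)
state=R head=6 tape=10B0B1[B]1B   (R,B)→(R,1,left)
state=R head=5 tape=10B0B[1]11B   (R,1)→(S,B,right)
state=S head=6 tape=10B0BB[1]1B   (S,1)→(R,0,right)
state=R head=7 tape=10B0BB0[1]B   (R,1)→(S,B,right)
state=S head=8 tape=10B0BB0B[B]
No transition is defined for (S, B); M halts in state S.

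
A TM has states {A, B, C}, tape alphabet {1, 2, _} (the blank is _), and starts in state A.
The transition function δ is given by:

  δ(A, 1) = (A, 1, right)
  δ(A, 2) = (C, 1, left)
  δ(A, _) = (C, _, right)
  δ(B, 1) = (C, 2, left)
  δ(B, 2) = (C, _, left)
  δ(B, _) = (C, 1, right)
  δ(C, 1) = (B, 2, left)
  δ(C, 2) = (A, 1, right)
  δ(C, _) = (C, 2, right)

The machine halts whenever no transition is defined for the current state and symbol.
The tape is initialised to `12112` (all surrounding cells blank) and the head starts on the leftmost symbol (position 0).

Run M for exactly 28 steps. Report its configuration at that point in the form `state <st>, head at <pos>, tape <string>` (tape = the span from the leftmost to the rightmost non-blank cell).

state A, head at 0, tape 221112221

A | ____[1]2112   read 1 → write 1, move right, go to A
A | ____1[2]112   read 2 → write 1, move left, go to C
C | ____[1]1112   read 1 → write 2, move left, go to B
B | ___[_]21112   read _ → write 1, move right, go to C
C | ___1[2]1112   read 2 → write 1, move right, go to A
A | ___11[1]112   read 1 → write 1, move right, go to A
A | ___111[1]12   read 1 → write 1, move right, go to A
A | ___1111[1]2   read 1 → write 1, move right, go to A
A | ___11111[2]   read 2 → write 1, move left, go to C
C | ___1111[1]1   read 1 → write 2, move left, go to B
B | ___111[1]21   read 1 → write 2, move left, go to C
C | ___11[1]221   read 1 → write 2, move left, go to B
B | ___1[1]2221   read 1 → write 2, move left, go to C
C | ___[1]22221   read 1 → write 2, move left, go to B
B | __[_]222221   read _ → write 1, move right, go to C
C | __1[2]22221   read 2 → write 1, move right, go to A
A | __11[2]2221   read 2 → write 1, move left, go to C
C | __1[1]12221   read 1 → write 2, move left, go to B
B | __[1]212221   read 1 → write 2, move left, go to C
C | _[_]2212221   read _ → write 2, move right, go to C
C | _2[2]212221   read 2 → write 1, move right, go to A
A | _21[2]12221   read 2 → write 1, move left, go to C
C | _2[1]112221   read 1 → write 2, move left, go to B
B | _[2]2112221   read 2 → write _, move left, go to C
C | [_]_2112221   read _ → write 2, move right, go to C
C | 2[_]2112221   read _ → write 2, move right, go to C
C | 22[2]112221   read 2 → write 1, move right, go to A
A | 221[1]12221   read 1 → write 1, move right, go to A
A | 2211[1]2221
After 28 steps: state A, head at 0, tape 221112221.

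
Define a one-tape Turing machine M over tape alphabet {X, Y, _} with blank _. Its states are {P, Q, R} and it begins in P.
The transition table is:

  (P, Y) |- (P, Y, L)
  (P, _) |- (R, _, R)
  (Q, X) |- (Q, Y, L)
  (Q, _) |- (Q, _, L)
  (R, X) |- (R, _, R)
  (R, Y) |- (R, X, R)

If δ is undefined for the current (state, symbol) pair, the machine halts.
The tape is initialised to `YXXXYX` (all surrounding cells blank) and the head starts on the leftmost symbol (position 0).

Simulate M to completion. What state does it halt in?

state=P head=0 tape=_[Y]XXXYX_   (P,Y)→(P,Y,L)
state=P head=-1 tape=[_]YXXXYX_   (P,_)→(R,_,R)
state=R head=0 tape=_[Y]XXXYX_   (R,Y)→(R,X,R)
state=R head=1 tape=_X[X]XXYX_   (R,X)→(R,_,R)
state=R head=2 tape=_X_[X]XYX_   (R,X)→(R,_,R)
state=R head=3 tape=_X__[X]YX_   (R,X)→(R,_,R)
state=R head=4 tape=_X___[Y]X_   (R,Y)→(R,X,R)
state=R head=5 tape=_X___X[X]_   (R,X)→(R,_,R)
state=R head=6 tape=_X___X_[_]
No transition is defined for (R, _); M halts in state R.

R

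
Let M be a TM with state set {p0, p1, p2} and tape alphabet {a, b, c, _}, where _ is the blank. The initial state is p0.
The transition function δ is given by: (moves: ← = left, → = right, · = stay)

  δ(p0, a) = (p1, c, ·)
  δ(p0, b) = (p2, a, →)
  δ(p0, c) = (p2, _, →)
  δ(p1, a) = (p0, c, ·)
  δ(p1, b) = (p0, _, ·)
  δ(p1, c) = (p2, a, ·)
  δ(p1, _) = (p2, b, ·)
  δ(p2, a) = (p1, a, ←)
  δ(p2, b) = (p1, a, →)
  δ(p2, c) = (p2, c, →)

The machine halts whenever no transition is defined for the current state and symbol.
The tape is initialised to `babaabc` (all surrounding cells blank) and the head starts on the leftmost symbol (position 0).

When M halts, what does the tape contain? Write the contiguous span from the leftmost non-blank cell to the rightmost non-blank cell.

a_aa_a

state=p0 head=0 tape=[b]abaabc_   (p0,b)→(p2,a,→)
state=p2 head=1 tape=a[a]baabc_   (p2,a)→(p1,a,←)
state=p1 head=0 tape=[a]abaabc_   (p1,a)→(p0,c,·)
state=p0 head=0 tape=[c]abaabc_   (p0,c)→(p2,_,→)
state=p2 head=1 tape=_[a]baabc_   (p2,a)→(p1,a,←)
state=p1 head=0 tape=[_]abaabc_   (p1,_)→(p2,b,·)
state=p2 head=0 tape=[b]abaabc_   (p2,b)→(p1,a,→)
state=p1 head=1 tape=a[a]baabc_   (p1,a)→(p0,c,·)
state=p0 head=1 tape=a[c]baabc_   (p0,c)→(p2,_,→)
state=p2 head=2 tape=a_[b]aabc_   (p2,b)→(p1,a,→)
state=p1 head=3 tape=a_a[a]abc_   (p1,a)→(p0,c,·)
state=p0 head=3 tape=a_a[c]abc_   (p0,c)→(p2,_,→)
state=p2 head=4 tape=a_a_[a]bc_   (p2,a)→(p1,a,←)
state=p1 head=3 tape=a_a[_]abc_   (p1,_)→(p2,b,·)
state=p2 head=3 tape=a_a[b]abc_   (p2,b)→(p1,a,→)
state=p1 head=4 tape=a_aa[a]bc_   (p1,a)→(p0,c,·)
state=p0 head=4 tape=a_aa[c]bc_   (p0,c)→(p2,_,→)
state=p2 head=5 tape=a_aa_[b]c_   (p2,b)→(p1,a,→)
state=p1 head=6 tape=a_aa_a[c]_   (p1,c)→(p2,a,·)
state=p2 head=6 tape=a_aa_a[a]_   (p2,a)→(p1,a,←)
state=p1 head=5 tape=a_aa_[a]a_   (p1,a)→(p0,c,·)
state=p0 head=5 tape=a_aa_[c]a_   (p0,c)→(p2,_,→)
state=p2 head=6 tape=a_aa__[a]_   (p2,a)→(p1,a,←)
state=p1 head=5 tape=a_aa_[_]a_   (p1,_)→(p2,b,·)
state=p2 head=5 tape=a_aa_[b]a_   (p2,b)→(p1,a,→)
state=p1 head=6 tape=a_aa_a[a]_   (p1,a)→(p0,c,·)
state=p0 head=6 tape=a_aa_a[c]_   (p0,c)→(p2,_,→)
state=p2 head=7 tape=a_aa_a_[_]
The non-blank tape span at halt is a_aa_a.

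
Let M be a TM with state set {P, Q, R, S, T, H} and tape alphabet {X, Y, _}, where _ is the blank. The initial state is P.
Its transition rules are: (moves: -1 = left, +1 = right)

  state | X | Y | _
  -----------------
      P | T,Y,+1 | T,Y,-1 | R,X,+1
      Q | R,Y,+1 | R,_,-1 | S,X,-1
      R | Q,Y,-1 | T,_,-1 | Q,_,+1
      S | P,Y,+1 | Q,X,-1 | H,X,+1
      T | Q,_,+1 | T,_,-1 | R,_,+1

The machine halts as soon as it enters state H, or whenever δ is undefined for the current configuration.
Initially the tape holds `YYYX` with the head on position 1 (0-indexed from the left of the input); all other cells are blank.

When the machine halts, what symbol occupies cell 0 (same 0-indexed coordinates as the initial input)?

X

P | _Y[Y]YX   read Y → write Y, move -1, go to T
T | _[Y]YYX   read Y → write _, move -1, go to T
T | [_]_YYX   read _ → write _, move +1, go to R
R | _[_]YYX   read _ → write _, move +1, go to Q
Q | __[Y]YX   read Y → write _, move -1, go to R
R | _[_]_YX   read _ → write _, move +1, go to Q
Q | __[_]YX   read _ → write X, move -1, go to S
S | _[_]XYX   read _ → write X, move +1, go to H
H | _X[X]YX
Cell 0 holds X when M halts.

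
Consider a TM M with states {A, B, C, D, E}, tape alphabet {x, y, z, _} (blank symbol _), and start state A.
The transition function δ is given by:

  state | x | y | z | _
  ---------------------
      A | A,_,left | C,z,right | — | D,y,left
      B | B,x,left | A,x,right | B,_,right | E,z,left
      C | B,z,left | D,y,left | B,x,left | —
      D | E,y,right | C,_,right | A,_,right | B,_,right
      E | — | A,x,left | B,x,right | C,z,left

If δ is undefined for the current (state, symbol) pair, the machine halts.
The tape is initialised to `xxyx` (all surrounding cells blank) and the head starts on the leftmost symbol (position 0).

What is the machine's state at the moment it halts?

C

A | __[x]xyx   read x → write _, move left, go to A
A | _[_]_xyx   read _ → write y, move left, go to D
D | [_]y_xyx   read _ → write _, move right, go to B
B | _[y]_xyx   read y → write x, move right, go to A
A | _x[_]xyx   read _ → write y, move left, go to D
D | _[x]yxyx   read x → write y, move right, go to E
E | _y[y]xyx   read y → write x, move left, go to A
A | _[y]xxyx   read y → write z, move right, go to C
C | _z[x]xyx   read x → write z, move left, go to B
B | _[z]zxyx   read z → write _, move right, go to B
B | __[z]xyx   read z → write _, move right, go to B
B | ___[x]yx   read x → write x, move left, go to B
B | __[_]xyx   read _ → write z, move left, go to E
E | _[_]zxyx   read _ → write z, move left, go to C
C | [_]zzxyx
No transition is defined for (C, _); M halts in state C.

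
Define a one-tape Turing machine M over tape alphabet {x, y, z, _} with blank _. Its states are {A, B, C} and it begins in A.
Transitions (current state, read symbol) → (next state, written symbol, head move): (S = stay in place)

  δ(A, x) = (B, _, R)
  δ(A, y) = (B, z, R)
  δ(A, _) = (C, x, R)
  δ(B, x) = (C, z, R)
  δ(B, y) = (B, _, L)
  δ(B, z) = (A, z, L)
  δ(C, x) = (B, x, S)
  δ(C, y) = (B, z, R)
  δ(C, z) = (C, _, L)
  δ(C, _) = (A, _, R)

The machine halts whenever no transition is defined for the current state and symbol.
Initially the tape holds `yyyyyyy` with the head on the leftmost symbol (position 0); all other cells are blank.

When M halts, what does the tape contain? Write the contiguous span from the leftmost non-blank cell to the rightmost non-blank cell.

A | _[y]yyyyyy_   read y → write z, move R, go to B
B | _z[y]yyyyy_   read y → write _, move L, go to B
B | _[z]_yyyyy_   read z → write z, move L, go to A
A | [_]z_yyyyy_   read _ → write x, move R, go to C
C | x[z]_yyyyy_   read z → write _, move L, go to C
C | [x]__yyyyy_   read x → write x, move S, go to B
B | [x]__yyyyy_   read x → write z, move R, go to C
C | z[_]_yyyyy_   read _ → write _, move R, go to A
A | z_[_]yyyyy_   read _ → write x, move R, go to C
C | z_x[y]yyyy_   read y → write z, move R, go to B
B | z_xz[y]yyy_   read y → write _, move L, go to B
B | z_x[z]_yyy_   read z → write z, move L, go to A
A | z_[x]z_yyy_   read x → write _, move R, go to B
B | z__[z]_yyy_   read z → write z, move L, go to A
A | z_[_]z_yyy_   read _ → write x, move R, go to C
C | z_x[z]_yyy_   read z → write _, move L, go to C
C | z_[x]__yyy_   read x → write x, move S, go to B
B | z_[x]__yyy_   read x → write z, move R, go to C
C | z_z[_]_yyy_   read _ → write _, move R, go to A
A | z_z_[_]yyy_   read _ → write x, move R, go to C
C | z_z_x[y]yy_   read y → write z, move R, go to B
B | z_z_xz[y]y_   read y → write _, move L, go to B
B | z_z_x[z]_y_   read z → write z, move L, go to A
A | z_z_[x]z_y_   read x → write _, move R, go to B
B | z_z__[z]_y_   read z → write z, move L, go to A
A | z_z_[_]z_y_   read _ → write x, move R, go to C
C | z_z_x[z]_y_   read z → write _, move L, go to C
C | z_z_[x]__y_   read x → write x, move S, go to B
B | z_z_[x]__y_   read x → write z, move R, go to C
C | z_z_z[_]_y_   read _ → write _, move R, go to A
A | z_z_z_[_]y_   read _ → write x, move R, go to C
C | z_z_z_x[y]_   read y → write z, move R, go to B
B | z_z_z_xz[_]
The non-blank tape span at halt is z_z_z_xz.

z_z_z_xz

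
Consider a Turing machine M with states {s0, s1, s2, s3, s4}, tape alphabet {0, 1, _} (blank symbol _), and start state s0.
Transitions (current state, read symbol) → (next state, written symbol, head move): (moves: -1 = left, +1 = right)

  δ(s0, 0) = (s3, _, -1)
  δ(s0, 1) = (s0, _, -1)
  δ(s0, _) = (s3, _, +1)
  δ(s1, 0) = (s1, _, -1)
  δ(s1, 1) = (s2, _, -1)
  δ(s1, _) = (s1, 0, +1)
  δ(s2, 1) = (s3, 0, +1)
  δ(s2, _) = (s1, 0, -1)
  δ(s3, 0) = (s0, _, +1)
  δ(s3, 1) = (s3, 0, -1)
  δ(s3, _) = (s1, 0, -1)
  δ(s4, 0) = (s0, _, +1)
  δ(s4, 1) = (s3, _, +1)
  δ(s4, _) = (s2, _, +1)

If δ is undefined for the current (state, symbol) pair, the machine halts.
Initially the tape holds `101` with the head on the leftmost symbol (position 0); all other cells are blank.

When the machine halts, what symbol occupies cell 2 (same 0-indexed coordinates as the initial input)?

_

state=s0 head=0 tape=___[1]01   (s0,1)→(s0,_,-1)
state=s0 head=-1 tape=__[_]_01   (s0,_)→(s3,_,+1)
state=s3 head=0 tape=___[_]01   (s3,_)→(s1,0,-1)
state=s1 head=-1 tape=__[_]001   (s1,_)→(s1,0,+1)
state=s1 head=0 tape=__0[0]01   (s1,0)→(s1,_,-1)
state=s1 head=-1 tape=__[0]_01   (s1,0)→(s1,_,-1)
state=s1 head=-2 tape=_[_]__01   (s1,_)→(s1,0,+1)
state=s1 head=-1 tape=_0[_]_01   (s1,_)→(s1,0,+1)
state=s1 head=0 tape=_00[_]01   (s1,_)→(s1,0,+1)
state=s1 head=1 tape=_000[0]1   (s1,0)→(s1,_,-1)
state=s1 head=0 tape=_00[0]_1   (s1,0)→(s1,_,-1)
state=s1 head=-1 tape=_0[0]__1   (s1,0)→(s1,_,-1)
state=s1 head=-2 tape=_[0]___1   (s1,0)→(s1,_,-1)
state=s1 head=-3 tape=[_]____1   (s1,_)→(s1,0,+1)
state=s1 head=-2 tape=0[_]___1   (s1,_)→(s1,0,+1)
state=s1 head=-1 tape=00[_]__1   (s1,_)→(s1,0,+1)
state=s1 head=0 tape=000[_]_1   (s1,_)→(s1,0,+1)
state=s1 head=1 tape=0000[_]1   (s1,_)→(s1,0,+1)
state=s1 head=2 tape=00000[1]   (s1,1)→(s2,_,-1)
state=s2 head=1 tape=0000[0]_
Cell 2 holds _ when M halts.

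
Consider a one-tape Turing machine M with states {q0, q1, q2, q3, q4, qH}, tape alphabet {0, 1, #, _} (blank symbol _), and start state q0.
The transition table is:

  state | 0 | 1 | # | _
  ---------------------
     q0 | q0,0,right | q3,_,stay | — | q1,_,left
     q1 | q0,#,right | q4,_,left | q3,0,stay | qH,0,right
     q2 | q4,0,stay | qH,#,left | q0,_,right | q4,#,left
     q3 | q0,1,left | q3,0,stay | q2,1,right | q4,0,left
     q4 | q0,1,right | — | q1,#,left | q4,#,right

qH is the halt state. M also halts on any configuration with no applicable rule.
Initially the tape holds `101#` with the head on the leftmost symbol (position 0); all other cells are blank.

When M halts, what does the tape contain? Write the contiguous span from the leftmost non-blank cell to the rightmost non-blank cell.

#110#

state=q0 head=0 tape=_[1]01#   (q0,1)→(q3,_,stay)
state=q3 head=0 tape=_[_]01#   (q3,_)→(q4,0,left)
state=q4 head=-1 tape=[_]001#   (q4,_)→(q4,#,right)
state=q4 head=0 tape=#[0]01#   (q4,0)→(q0,1,right)
state=q0 head=1 tape=#1[0]1#   (q0,0)→(q0,0,right)
state=q0 head=2 tape=#10[1]#   (q0,1)→(q3,_,stay)
state=q3 head=2 tape=#10[_]#   (q3,_)→(q4,0,left)
state=q4 head=1 tape=#1[0]0#   (q4,0)→(q0,1,right)
state=q0 head=2 tape=#11[0]#   (q0,0)→(q0,0,right)
state=q0 head=3 tape=#110[#]
The non-blank tape span at halt is #110#.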